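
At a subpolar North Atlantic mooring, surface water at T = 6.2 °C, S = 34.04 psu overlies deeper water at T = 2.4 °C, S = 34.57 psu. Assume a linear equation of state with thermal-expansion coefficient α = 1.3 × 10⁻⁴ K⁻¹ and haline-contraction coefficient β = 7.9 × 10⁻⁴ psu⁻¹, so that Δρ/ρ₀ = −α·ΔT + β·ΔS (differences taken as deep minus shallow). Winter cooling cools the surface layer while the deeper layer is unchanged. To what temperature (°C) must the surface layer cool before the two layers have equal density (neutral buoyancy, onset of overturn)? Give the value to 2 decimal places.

Neutral buoyancy requires Δρ = 0, i.e. −α(T_deep − T_surf′) + β(S_deep − S_surf) = 0.
T_surf′ = T_deep − (β/α)·ΔS = 2.4 − (7.9 × 10⁻⁴/1.3 × 10⁻⁴)·(+0.53) = -0.8208 °C.
Cooling required: 6.2 − (-0.8208) = 7.0208 °C.

-0.82 °C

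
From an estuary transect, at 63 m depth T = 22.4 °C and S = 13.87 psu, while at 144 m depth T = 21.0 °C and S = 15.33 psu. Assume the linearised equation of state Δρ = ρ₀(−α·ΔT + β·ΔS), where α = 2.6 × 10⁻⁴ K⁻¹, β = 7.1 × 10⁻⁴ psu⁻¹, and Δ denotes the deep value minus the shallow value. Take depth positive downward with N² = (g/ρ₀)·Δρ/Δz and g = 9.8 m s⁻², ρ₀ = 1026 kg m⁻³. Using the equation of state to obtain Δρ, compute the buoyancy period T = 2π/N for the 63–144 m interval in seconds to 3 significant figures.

ΔT = -1.4 K, ΔS = +1.46 psu (deep − shallow).
Δρ/ρ₀ = −αΔT + βΔS = 3.64 × 10⁻⁴ + 1.0366 × 10⁻³ = 1.4006 × 10⁻³, so Δρ ≈ 1.437 kg m⁻³.
N² = (g/ρ₀)·Δρ/Δz = g·(Δρ/ρ₀)/Δz = 9.8 × 1.4006 × 10⁻³ / 81 = 1.6946 × 10⁻⁴ s⁻².
N = √(1.6946 × 10⁻⁴) = 0.013018 rad s⁻¹ → T = 2π/N = 482.65 s ≈ 483 s.

483 s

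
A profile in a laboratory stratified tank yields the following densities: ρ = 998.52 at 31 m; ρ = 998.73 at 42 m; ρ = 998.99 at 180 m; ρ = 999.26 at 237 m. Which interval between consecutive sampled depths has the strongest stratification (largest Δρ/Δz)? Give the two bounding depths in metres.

31–42 m

Compute the density gradient over each adjacent pair:
  31–42 m: Δρ/Δz = 0.21/11 = 0.019 kg m⁻⁴
  42–180 m: Δρ/Δz = 0.26/138 = 1.9 × 10⁻³ kg m⁻⁴
  180–237 m: Δρ/Δz = 0.27/57 = 4.7 × 10⁻³ kg m⁻⁴
The largest gradient is in the 31–42 m interval — the pycnocline.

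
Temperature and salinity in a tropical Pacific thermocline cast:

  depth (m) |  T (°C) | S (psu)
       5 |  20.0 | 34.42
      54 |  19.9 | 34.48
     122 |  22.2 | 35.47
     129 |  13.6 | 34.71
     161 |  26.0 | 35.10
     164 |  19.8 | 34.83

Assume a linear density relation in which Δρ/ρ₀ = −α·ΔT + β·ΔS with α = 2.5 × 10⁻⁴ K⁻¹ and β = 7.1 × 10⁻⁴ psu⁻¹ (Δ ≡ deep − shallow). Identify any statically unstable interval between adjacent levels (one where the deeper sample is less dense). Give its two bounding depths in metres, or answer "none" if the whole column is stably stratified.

Evaluate Δρ/ρ₀ = −αΔT + βΔS across each adjacent pair:
  5–54 m: −αΔT+βΔS = −(2.5 × 10⁻⁴)(-0.1)+(7.1 × 10⁻⁴)(+0.06) = 6.8 × 10⁻⁵ → stable
  54–122 m: −αΔT+βΔS = −(2.5 × 10⁻⁴)(+2.3)+(7.1 × 10⁻⁴)(+0.99) = 1.3 × 10⁻⁴ → stable
  122–129 m: −αΔT+βΔS = −(2.5 × 10⁻⁴)(-8.6)+(7.1 × 10⁻⁴)(-0.76) = 1.6 × 10⁻³ → stable
  129–161 m: −αΔT+βΔS = −(2.5 × 10⁻⁴)(+12.4)+(7.1 × 10⁻⁴)(+0.39) = -2.8 × 10⁻³ → UNSTABLE
  161–164 m: −αΔT+βΔS = −(2.5 × 10⁻⁴)(-6.2)+(7.1 × 10⁻⁴)(-0.27) = 1.4 × 10⁻³ → stable
The 129–161 m interval has Δρ < 0: lighter water underlies denser water.

129–161 m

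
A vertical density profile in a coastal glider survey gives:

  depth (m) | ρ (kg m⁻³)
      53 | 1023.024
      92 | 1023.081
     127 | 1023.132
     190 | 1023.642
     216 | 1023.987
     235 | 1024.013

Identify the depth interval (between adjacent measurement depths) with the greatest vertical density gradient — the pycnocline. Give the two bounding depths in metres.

190–216 m

Compute the density gradient over each adjacent pair:
  53–92 m: Δρ/Δz = 0.057/39 = 1.5 × 10⁻³ kg m⁻⁴
  92–127 m: Δρ/Δz = 0.051/35 = 1.5 × 10⁻³ kg m⁻⁴
  127–190 m: Δρ/Δz = 0.510/63 = 8.1 × 10⁻³ kg m⁻⁴
  190–216 m: Δρ/Δz = 0.345/26 = 0.013 kg m⁻⁴
  216–235 m: Δρ/Δz = 0.026/19 = 1.4 × 10⁻³ kg m⁻⁴
The largest gradient is in the 190–216 m interval — the pycnocline.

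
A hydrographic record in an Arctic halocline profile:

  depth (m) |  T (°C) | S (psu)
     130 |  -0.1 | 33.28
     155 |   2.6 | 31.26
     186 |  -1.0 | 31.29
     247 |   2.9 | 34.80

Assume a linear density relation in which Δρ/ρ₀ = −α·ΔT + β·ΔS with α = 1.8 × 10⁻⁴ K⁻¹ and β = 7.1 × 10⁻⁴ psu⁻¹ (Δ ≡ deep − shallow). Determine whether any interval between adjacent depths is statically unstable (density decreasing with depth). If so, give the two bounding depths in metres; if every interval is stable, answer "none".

130–155 m

Evaluate Δρ/ρ₀ = −αΔT + βΔS across each adjacent pair:
  130–155 m: −αΔT+βΔS = −(1.8 × 10⁻⁴)(+2.7)+(7.1 × 10⁻⁴)(-2.02) = -1.9 × 10⁻³ → UNSTABLE
  155–186 m: −αΔT+βΔS = −(1.8 × 10⁻⁴)(-3.6)+(7.1 × 10⁻⁴)(+0.03) = 6.7 × 10⁻⁴ → stable
  186–247 m: −αΔT+βΔS = −(1.8 × 10⁻⁴)(+3.9)+(7.1 × 10⁻⁴)(+3.51) = 1.8 × 10⁻³ → stable
The 130–155 m interval has Δρ < 0: lighter water underlies denser water.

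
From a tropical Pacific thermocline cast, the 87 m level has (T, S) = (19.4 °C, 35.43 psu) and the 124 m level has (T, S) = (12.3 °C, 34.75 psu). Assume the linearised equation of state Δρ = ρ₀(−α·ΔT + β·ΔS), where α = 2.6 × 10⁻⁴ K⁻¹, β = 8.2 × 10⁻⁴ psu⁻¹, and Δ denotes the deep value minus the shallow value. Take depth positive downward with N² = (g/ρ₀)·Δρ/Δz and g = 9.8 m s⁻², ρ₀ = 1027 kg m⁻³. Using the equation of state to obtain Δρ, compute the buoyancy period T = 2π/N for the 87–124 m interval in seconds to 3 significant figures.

340 s

ΔT = -7.1 K, ΔS = -0.68 psu (deep − shallow).
Δρ/ρ₀ = −αΔT + βΔS = 1.846 × 10⁻³ − 5.576 × 10⁻⁴ = 1.2884 × 10⁻³, so Δρ ≈ 1.323 kg m⁻³.
N² = (g/ρ₀)·Δρ/Δz = g·(Δρ/ρ₀)/Δz = 9.8 × 1.2884 × 10⁻³ / 37 = 3.4125 × 10⁻⁴ s⁻².
N = √(3.4125 × 10⁻⁴) = 0.018473 rad s⁻¹ → T = 2π/N = 340.13 s ≈ 340 s.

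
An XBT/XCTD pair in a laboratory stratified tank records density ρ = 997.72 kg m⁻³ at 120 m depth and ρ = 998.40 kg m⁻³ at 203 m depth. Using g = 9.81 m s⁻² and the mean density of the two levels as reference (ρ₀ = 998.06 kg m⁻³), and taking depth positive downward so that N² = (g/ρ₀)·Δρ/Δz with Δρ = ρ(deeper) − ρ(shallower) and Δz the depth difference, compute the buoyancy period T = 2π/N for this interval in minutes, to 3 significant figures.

11.7 min

Δρ = 998.40 − 997.72 = 0.68 kg m⁻³ over Δz = 203 − 120 = 83 m.
N² = (9.81/998.06) × (0.68/83) = 8.0527 × 10⁻⁵ s⁻².
N = √(8.0527 × 10⁻⁵) = 8.9737 × 10⁻³ rad s⁻¹, so T = 2π/N = 700.18 s = 11.670 min ≈ 11.7 min.
Since Δρ > 0 the layer is stably stratified.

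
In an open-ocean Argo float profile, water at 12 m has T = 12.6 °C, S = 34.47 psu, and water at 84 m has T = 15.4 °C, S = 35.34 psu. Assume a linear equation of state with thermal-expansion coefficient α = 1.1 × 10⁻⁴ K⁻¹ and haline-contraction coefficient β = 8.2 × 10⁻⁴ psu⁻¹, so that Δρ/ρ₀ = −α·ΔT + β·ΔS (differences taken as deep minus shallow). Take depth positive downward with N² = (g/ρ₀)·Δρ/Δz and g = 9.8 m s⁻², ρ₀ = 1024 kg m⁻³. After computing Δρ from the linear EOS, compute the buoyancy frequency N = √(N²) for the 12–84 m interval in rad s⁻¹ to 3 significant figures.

ΔT = +2.8 K, ΔS = +0.87 psu (deep − shallow).
Δρ/ρ₀ = −αΔT + βΔS = -3.08 × 10⁻⁴ + 7.134 × 10⁻⁴ = 4.054 × 10⁻⁴, so Δρ ≈ 0.4151 kg m⁻³.
N² = (g/ρ₀)·Δρ/Δz = g·(Δρ/ρ₀)/Δz = 9.8 × 4.054 × 10⁻⁴ / 72 = 5.5179 × 10⁻⁵ s⁻².
N = √(5.5179 × 10⁻⁵) = 7.4283 × 10⁻³ rad s⁻¹ ≈ 7.43 × 10⁻³ rad s⁻¹.

7.43 × 10⁻³ rad s⁻¹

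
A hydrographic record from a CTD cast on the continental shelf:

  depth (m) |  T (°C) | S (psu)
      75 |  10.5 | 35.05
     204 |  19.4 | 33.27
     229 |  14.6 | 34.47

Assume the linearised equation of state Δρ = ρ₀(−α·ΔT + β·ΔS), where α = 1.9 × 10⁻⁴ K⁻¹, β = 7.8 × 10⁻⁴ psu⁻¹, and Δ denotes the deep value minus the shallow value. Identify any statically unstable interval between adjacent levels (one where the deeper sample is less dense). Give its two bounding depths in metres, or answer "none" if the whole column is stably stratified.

75–204 m

Evaluate Δρ/ρ₀ = −αΔT + βΔS across each adjacent pair:
  75–204 m: −αΔT+βΔS = −(1.9 × 10⁻⁴)(+8.9)+(7.8 × 10⁻⁴)(-1.78) = -3.1 × 10⁻³ → UNSTABLE
  204–229 m: −αΔT+βΔS = −(1.9 × 10⁻⁴)(-4.8)+(7.8 × 10⁻⁴)(+1.20) = 1.8 × 10⁻³ → stable
The 75–204 m interval has Δρ < 0: lighter water underlies denser water.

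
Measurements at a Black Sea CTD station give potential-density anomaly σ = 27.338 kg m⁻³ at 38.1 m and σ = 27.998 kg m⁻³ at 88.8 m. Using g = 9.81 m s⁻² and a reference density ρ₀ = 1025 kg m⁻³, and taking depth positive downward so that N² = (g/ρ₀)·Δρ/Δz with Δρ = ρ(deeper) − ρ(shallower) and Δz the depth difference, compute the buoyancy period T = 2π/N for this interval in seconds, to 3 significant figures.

Δρ = 1027.998 − 1027.338 = 0.660 kg m⁻³ over Δz = 88.8 − 38.1 = 50.7 m.
N² = (9.81/1025) × (0.660/50.7) = 1.2459 × 10⁻⁴ s⁻².
N = √(1.2459 × 10⁻⁴) = 0.011162 rad s⁻¹, so T = 2π/N = 562.91 s ≈ 563 s.

563 s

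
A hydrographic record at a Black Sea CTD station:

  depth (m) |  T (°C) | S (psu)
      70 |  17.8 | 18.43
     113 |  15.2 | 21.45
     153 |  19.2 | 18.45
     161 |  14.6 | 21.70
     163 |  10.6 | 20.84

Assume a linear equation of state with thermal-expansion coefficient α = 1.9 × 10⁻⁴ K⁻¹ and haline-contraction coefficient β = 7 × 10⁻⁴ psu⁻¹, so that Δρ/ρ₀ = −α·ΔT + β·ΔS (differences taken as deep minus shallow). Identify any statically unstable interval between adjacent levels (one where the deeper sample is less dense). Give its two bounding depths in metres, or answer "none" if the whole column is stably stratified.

Evaluate Δρ/ρ₀ = −αΔT + βΔS across each adjacent pair:
  70–113 m: −αΔT+βΔS = −(1.9 × 10⁻⁴)(-2.6)+(7 × 10⁻⁴)(+3.02) = 2.6 × 10⁻³ → stable
  113–153 m: −αΔT+βΔS = −(1.9 × 10⁻⁴)(+4.0)+(7 × 10⁻⁴)(-3.00) = -2.9 × 10⁻³ → UNSTABLE
  153–161 m: −αΔT+βΔS = −(1.9 × 10⁻⁴)(-4.6)+(7 × 10⁻⁴)(+3.25) = 3.1 × 10⁻³ → stable
  161–163 m: −αΔT+βΔS = −(1.9 × 10⁻⁴)(-4.0)+(7 × 10⁻⁴)(-0.86) = 1.6 × 10⁻⁴ → stable
The 113–153 m interval has Δρ < 0: lighter water underlies denser water.

113–153 m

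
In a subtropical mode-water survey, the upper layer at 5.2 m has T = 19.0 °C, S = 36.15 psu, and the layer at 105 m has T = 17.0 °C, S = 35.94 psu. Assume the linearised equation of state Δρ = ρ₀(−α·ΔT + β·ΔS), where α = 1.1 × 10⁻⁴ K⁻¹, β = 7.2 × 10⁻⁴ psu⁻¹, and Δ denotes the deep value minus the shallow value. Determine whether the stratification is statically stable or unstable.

ΔT = 17.0 − 19.0 = -2.0 K and ΔS = 35.94 − 36.15 = -0.21 psu (deep − shallow).
−αΔT = 2.20 × 10⁻⁴; βΔS = -1.512 × 10⁻⁴; sum Δρ/ρ₀ = 6.88 × 10⁻⁵.
Δρ/ρ₀ > 0, so Δρ > 0: deeper water is denser → statically stable.

stable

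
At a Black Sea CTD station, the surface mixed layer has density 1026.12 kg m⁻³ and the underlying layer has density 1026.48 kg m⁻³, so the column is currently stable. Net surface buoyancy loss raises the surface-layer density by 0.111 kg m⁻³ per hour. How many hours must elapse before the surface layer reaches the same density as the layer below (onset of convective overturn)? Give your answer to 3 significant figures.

Density deficit of the surface layer: 1026.48 − 1026.12 = 0.36 kg m⁻³.
Required change = 0.36 / 0.111 = 3.24 hours.

3.24 hours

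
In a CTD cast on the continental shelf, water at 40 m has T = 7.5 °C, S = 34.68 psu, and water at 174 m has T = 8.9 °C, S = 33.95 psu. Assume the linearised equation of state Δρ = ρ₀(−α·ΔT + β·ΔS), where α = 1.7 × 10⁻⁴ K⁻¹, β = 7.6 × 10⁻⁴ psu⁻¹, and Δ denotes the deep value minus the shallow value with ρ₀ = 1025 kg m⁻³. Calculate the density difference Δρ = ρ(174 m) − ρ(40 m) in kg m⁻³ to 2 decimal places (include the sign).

-0.81 kg m⁻³

ΔT = +1.4 K, ΔS = -0.73 psu (deep − shallow).
Δρ/ρ₀ = −(1.7 × 10⁻⁴)(+1.4) + (7.6 × 10⁻⁴)(-0.73) = -7.928 × 10⁻⁴.
Δρ = 1025 × (-7.928 × 10⁻⁴) = -0.81 kg m⁻³.
Negative Δρ: lighter below, statically unstable.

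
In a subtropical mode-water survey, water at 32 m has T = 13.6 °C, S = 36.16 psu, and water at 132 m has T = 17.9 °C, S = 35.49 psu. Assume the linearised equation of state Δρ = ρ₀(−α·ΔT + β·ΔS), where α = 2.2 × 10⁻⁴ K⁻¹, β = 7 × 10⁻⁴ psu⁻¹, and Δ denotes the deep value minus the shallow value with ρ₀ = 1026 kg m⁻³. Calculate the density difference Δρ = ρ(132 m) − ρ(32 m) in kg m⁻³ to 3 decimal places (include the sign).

ΔT = +4.3 K, ΔS = -0.67 psu (deep − shallow).
Δρ/ρ₀ = −(2.2 × 10⁻⁴)(+4.3) + (7 × 10⁻⁴)(-0.67) = -1.415 × 10⁻³.
Δρ = 1026 × (-1.415 × 10⁻³) = -1.452 kg m⁻³.
Negative Δρ: lighter below, statically unstable.

-1.452 kg m⁻³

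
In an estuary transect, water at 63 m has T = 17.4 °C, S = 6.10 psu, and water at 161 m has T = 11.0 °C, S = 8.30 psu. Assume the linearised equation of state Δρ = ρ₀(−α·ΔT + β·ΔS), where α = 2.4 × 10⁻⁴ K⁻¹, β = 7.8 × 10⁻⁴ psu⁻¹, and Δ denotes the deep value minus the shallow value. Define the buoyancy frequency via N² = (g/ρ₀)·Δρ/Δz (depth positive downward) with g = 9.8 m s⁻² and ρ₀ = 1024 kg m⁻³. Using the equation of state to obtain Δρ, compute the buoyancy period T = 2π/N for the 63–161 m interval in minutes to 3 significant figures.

5.81 min

ΔT = -6.4 K, ΔS = +2.20 psu (deep − shallow).
Δρ/ρ₀ = −αΔT + βΔS = 1.536 × 10⁻³ + 1.716 × 10⁻³ = 3.252 × 10⁻³, so Δρ ≈ 3.330 kg m⁻³.
N² = (g/ρ₀)·Δρ/Δz = g·(Δρ/ρ₀)/Δz = 9.8 × 3.252 × 10⁻³ / 98 = 3.2520 × 10⁻⁴ s⁻².
N = √(3.2520 × 10⁻⁴) = 0.018033 rad s⁻¹ → T = 2π/N = 348.43 s = 5.8072 min ≈ 5.81 min.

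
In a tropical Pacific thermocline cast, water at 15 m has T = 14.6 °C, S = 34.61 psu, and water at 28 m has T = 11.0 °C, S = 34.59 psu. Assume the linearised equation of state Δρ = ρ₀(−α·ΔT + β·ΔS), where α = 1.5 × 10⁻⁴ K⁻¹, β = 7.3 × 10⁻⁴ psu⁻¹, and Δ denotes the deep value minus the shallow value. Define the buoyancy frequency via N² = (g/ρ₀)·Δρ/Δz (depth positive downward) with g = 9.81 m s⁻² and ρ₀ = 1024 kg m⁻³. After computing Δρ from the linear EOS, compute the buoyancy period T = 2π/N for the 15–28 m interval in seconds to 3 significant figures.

316 s

ΔT = -3.6 K, ΔS = -0.02 psu (deep − shallow).
Δρ/ρ₀ = −αΔT + βΔS = 5.40 × 10⁻⁴ − 1.46 × 10⁻⁵ = 5.254 × 10⁻⁴, so Δρ ≈ 0.5380 kg m⁻³.
N² = (g/ρ₀)·Δρ/Δz = g·(Δρ/ρ₀)/Δz = 9.81 × 5.254 × 10⁻⁴ / 13 = 3.9647 × 10⁻⁴ s⁻².
N = √(3.9647 × 10⁻⁴) = 0.019912 rad s⁻¹ → T = 2π/N = 315.55 s ≈ 316 s.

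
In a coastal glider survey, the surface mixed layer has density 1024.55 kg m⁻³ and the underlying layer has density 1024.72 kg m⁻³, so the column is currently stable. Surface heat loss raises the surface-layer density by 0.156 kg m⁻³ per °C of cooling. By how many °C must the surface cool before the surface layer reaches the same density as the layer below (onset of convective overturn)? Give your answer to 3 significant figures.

Density deficit of the surface layer: 1024.72 − 1024.55 = 0.17 kg m⁻³.
Required change = 0.17 / 0.156 = 1.09 °C.

1.09 °C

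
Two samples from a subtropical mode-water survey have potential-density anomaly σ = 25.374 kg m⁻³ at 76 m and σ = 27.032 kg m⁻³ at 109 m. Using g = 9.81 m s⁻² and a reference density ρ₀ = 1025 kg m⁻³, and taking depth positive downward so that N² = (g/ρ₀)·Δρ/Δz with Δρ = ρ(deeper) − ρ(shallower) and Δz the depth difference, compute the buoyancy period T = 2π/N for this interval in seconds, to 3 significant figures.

287 s

Δρ = 1027.032 − 1025.374 = 1.658 kg m⁻³ over Δz = 109 − 76 = 33 m.
N² = (9.81/1025) × (1.658/33) = 4.8086 × 10⁻⁴ s⁻².
N = √(4.8086 × 10⁻⁴) = 0.021929 rad s⁻¹, so T = 2π/N = 286.52 s ≈ 287 s.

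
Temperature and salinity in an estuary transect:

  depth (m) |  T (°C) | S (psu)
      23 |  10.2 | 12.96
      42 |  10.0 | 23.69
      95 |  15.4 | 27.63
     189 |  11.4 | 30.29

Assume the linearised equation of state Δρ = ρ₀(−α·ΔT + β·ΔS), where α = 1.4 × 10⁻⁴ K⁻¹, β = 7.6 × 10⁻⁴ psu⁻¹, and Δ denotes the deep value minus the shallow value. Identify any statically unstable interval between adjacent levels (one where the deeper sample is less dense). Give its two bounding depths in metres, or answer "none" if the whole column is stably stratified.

Evaluate Δρ/ρ₀ = −αΔT + βΔS across each adjacent pair:
  23–42 m: −αΔT+βΔS = −(1.4 × 10⁻⁴)(-0.2)+(7.6 × 10⁻⁴)(+10.73) = 8.2 × 10⁻³ → stable
  42–95 m: −αΔT+βΔS = −(1.4 × 10⁻⁴)(+5.4)+(7.6 × 10⁻⁴)(+3.94) = 2.2 × 10⁻³ → stable
  95–189 m: −αΔT+βΔS = −(1.4 × 10⁻⁴)(-4.0)+(7.6 × 10⁻⁴)(+2.66) = 2.6 × 10⁻³ → stable
Every interval has Δρ > 0: the column is stably stratified throughout.

none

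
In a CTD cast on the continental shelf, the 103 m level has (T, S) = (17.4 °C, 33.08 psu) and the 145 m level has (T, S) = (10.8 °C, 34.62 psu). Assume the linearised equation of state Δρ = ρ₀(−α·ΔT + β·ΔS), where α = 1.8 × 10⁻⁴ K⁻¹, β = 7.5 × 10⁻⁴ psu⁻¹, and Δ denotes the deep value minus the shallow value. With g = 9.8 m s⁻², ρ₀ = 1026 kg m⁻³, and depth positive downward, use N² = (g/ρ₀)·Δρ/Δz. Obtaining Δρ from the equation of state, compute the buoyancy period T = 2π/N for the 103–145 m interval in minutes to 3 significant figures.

4.48 min

ΔT = -6.6 K, ΔS = +1.54 psu (deep − shallow).
Δρ/ρ₀ = −αΔT + βΔS = 1.188 × 10⁻³ + 1.155 × 10⁻³ = 2.343 × 10⁻³, so Δρ ≈ 2.404 kg m⁻³.
N² = (g/ρ₀)·Δρ/Δz = g·(Δρ/ρ₀)/Δz = 9.8 × 2.343 × 10⁻³ / 42 = 5.4670 × 10⁻⁴ s⁻².
N = √(5.4670 × 10⁻⁴) = 0.023382 rad s⁻¹ → T = 2π/N = 268.72 s = 4.4787 min ≈ 4.48 min.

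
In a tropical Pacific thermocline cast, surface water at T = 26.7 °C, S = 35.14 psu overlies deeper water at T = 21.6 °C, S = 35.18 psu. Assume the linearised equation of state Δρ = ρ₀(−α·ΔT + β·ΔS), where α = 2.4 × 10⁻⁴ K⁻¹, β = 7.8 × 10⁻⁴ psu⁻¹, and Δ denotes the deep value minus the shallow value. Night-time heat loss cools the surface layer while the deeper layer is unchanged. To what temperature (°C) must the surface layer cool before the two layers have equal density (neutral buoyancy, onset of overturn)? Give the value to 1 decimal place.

Neutral buoyancy requires Δρ = 0, i.e. −α(T_deep − T_surf′) + β(S_deep − S_surf) = 0.
T_surf′ = T_deep − (β/α)·ΔS = 21.6 − (7.8 × 10⁻⁴/2.4 × 10⁻⁴)·(+0.04) = 21.470 °C.
Cooling required: 26.7 − (21.470) = 5.230 °C.

21.5 °C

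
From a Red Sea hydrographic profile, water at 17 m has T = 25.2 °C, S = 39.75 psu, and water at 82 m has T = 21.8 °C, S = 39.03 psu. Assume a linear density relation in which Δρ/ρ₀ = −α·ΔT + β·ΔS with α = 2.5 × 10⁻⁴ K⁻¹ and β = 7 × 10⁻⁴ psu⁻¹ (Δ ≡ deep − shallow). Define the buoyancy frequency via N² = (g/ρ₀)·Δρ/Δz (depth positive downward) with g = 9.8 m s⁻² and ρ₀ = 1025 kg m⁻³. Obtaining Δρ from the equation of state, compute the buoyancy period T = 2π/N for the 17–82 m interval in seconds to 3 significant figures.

870 s

ΔT = -3.4 K, ΔS = -0.72 psu (deep − shallow).
Δρ/ρ₀ = −αΔT + βΔS = 8.50 × 10⁻⁴ − 5.04 × 10⁻⁴ = 3.46 × 10⁻⁴, so Δρ ≈ 0.3546 kg m⁻³.
N² = (g/ρ₀)·Δρ/Δz = g·(Δρ/ρ₀)/Δz = 9.8 × 3.46 × 10⁻⁴ / 65 = 5.2166 × 10⁻⁵ s⁻².
N = √(5.2166 × 10⁻⁵) = 7.2226 × 10⁻³ rad s⁻¹ → T = 2π/N = 869.93 s ≈ 870 s.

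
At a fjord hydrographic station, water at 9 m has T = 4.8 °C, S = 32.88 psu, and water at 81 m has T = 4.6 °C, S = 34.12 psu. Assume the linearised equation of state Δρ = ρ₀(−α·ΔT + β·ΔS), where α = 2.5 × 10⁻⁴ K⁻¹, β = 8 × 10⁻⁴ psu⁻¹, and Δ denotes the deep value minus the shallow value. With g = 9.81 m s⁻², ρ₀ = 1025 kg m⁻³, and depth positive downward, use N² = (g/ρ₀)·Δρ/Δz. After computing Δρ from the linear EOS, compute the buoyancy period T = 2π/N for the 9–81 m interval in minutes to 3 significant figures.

8.79 min

ΔT = -0.2 K, ΔS = +1.24 psu (deep − shallow).
Δρ/ρ₀ = −αΔT + βΔS = 5.00 × 10⁻⁵ + 9.92 × 10⁻⁴ = 1.042 × 10⁻³, so Δρ ≈ 1.068 kg m⁻³.
N² = (g/ρ₀)·Δρ/Δz = g·(Δρ/ρ₀)/Δz = 9.81 × 1.042 × 10⁻³ / 72 = 1.4197 × 10⁻⁴ s⁻².
N = √(1.4197 × 10⁻⁴) = 0.011915 rad s⁻¹ → T = 2π/N = 527.33 s = 8.7888 min ≈ 8.79 min.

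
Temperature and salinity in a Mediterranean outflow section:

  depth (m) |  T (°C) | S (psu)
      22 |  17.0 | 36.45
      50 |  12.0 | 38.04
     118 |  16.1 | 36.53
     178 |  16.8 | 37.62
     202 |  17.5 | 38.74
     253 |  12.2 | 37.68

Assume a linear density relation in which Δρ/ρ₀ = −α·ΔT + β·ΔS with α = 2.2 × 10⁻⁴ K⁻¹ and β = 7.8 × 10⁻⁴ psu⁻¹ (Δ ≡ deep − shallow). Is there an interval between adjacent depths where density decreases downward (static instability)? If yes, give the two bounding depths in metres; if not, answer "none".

50–118 m

Evaluate Δρ/ρ₀ = −αΔT + βΔS across each adjacent pair:
  22–50 m: −αΔT+βΔS = −(2.2 × 10⁻⁴)(-5.0)+(7.8 × 10⁻⁴)(+1.59) = 2.3 × 10⁻³ → stable
  50–118 m: −αΔT+βΔS = −(2.2 × 10⁻⁴)(+4.1)+(7.8 × 10⁻⁴)(-1.51) = -2.1 × 10⁻³ → UNSTABLE
  118–178 m: −αΔT+βΔS = −(2.2 × 10⁻⁴)(+0.7)+(7.8 × 10⁻⁴)(+1.09) = 7.0 × 10⁻⁴ → stable
  178–202 m: −αΔT+βΔS = −(2.2 × 10⁻⁴)(+0.7)+(7.8 × 10⁻⁴)(+1.12) = 7.2 × 10⁻⁴ → stable
  202–253 m: −αΔT+βΔS = −(2.2 × 10⁻⁴)(-5.3)+(7.8 × 10⁻⁴)(-1.06) = 3.4 × 10⁻⁴ → stable
The 50–118 m interval has Δρ < 0: lighter water underlies denser water.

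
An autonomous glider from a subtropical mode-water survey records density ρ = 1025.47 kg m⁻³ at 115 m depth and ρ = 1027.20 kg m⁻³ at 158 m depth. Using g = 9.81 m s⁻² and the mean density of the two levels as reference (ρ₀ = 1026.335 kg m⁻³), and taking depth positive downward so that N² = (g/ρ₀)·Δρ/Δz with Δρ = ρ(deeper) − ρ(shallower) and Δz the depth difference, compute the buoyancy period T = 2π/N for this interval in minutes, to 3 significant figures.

Δρ = 1027.20 − 1025.47 = 1.73 kg m⁻³ over Δz = 158 − 115 = 43 m.
N² = (9.81/1026.335) × (1.73/43) = 3.8455 × 10⁻⁴ s⁻².
N = √(3.8455 × 10⁻⁴) = 0.019610 rad s⁻¹, so T = 2π/N = 320.41 s = 5.3402 min ≈ 5.34 min.

5.34 min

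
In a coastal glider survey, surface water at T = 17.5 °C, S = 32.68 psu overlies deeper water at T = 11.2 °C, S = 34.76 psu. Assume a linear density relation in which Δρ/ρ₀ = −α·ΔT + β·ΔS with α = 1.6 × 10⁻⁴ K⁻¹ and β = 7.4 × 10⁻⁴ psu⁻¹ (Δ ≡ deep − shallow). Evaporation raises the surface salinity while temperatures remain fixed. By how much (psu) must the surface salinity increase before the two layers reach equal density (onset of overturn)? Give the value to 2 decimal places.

Neutral buoyancy requires −α(T_deep − T_surf) + β(S_deep − S_surf′) = 0.
S_surf′ = S_deep − (α/β)·ΔT = 34.76 − (1.6 × 10⁻⁴/7.4 × 10⁻⁴)·(-6.3) = 36.1222 psu.
Increase required: 36.1222 − 32.68 = 3.4422 psu.

3.44 psu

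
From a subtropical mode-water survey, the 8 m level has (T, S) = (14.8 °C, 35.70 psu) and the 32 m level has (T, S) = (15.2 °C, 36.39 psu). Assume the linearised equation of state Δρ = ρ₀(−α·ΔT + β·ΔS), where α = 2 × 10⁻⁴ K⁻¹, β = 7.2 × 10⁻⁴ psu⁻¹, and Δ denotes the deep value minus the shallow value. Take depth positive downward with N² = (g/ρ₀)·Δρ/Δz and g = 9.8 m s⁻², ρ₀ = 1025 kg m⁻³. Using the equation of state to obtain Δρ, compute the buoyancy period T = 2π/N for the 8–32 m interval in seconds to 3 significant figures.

ΔT = +0.4 K, ΔS = +0.69 psu (deep − shallow).
Δρ/ρ₀ = −αΔT + βΔS = -8.00 × 10⁻⁵ + 4.968 × 10⁻⁴ = 4.168 × 10⁻⁴, so Δρ ≈ 0.4272 kg m⁻³.
N² = (g/ρ₀)·Δρ/Δz = g·(Δρ/ρ₀)/Δz = 9.8 × 4.168 × 10⁻⁴ / 24 = 1.7019 × 10⁻⁴ s⁻².
N = √(1.7019 × 10⁻⁴) = 0.013046 rad s⁻¹ → T = 2π/N = 481.62 s ≈ 482 s.

482 s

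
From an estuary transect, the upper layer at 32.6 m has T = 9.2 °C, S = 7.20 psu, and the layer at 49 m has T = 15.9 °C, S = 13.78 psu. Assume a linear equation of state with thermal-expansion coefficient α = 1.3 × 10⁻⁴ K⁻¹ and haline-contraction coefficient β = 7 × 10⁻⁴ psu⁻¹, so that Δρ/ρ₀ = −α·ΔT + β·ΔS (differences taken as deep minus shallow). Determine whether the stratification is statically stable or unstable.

ΔT = 15.9 − 9.2 = +6.7 K and ΔS = 13.78 − 7.20 = +6.58 psu (deep − shallow).
−αΔT = -8.71 × 10⁻⁴; βΔS = 4.606 × 10⁻³; sum Δρ/ρ₀ = 3.735 × 10⁻³.
Δρ/ρ₀ > 0, so Δρ > 0: deeper water is denser → statically stable.

stable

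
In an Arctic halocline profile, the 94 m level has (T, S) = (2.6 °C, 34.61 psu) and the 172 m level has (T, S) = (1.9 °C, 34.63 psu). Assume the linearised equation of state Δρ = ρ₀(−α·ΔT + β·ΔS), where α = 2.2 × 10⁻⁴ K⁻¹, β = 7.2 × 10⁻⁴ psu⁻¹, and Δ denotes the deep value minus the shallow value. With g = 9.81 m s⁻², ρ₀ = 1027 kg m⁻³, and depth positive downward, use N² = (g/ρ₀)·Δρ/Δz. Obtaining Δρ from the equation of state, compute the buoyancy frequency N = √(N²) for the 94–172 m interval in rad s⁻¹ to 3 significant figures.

4.60 × 10⁻³ rad s⁻¹

ΔT = -0.7 K, ΔS = +0.02 psu (deep − shallow).
Δρ/ρ₀ = −αΔT + βΔS = 1.54 × 10⁻⁴ + 1.44 × 10⁻⁵ = 1.684 × 10⁻⁴, so Δρ ≈ 0.1729 kg m⁻³.
N² = (g/ρ₀)·Δρ/Δz = g·(Δρ/ρ₀)/Δz = 9.81 × 1.684 × 10⁻⁴ / 78 = 2.1180 × 10⁻⁵ s⁻².
N = √(2.1180 × 10⁻⁵) = 4.6022 × 10⁻³ rad s⁻¹ ≈ 4.60 × 10⁻³ rad s⁻¹.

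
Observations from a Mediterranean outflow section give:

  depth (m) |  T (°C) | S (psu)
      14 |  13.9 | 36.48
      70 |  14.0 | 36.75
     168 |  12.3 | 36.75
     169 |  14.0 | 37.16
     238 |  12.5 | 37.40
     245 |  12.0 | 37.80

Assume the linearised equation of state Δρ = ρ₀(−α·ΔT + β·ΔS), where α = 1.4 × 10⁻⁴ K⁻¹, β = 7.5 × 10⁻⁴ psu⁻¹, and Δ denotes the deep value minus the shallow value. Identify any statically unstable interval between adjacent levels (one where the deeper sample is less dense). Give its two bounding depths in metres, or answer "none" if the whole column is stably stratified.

Evaluate Δρ/ρ₀ = −αΔT + βΔS across each adjacent pair:
  14–70 m: −αΔT+βΔS = −(1.4 × 10⁻⁴)(+0.1)+(7.5 × 10⁻⁴)(+0.27) = 1.9 × 10⁻⁴ → stable
  70–168 m: −αΔT+βΔS = −(1.4 × 10⁻⁴)(-1.7)+(7.5 × 10⁻⁴)(+0.00) = 2.4 × 10⁻⁴ → stable
  168–169 m: −αΔT+βΔS = −(1.4 × 10⁻⁴)(+1.7)+(7.5 × 10⁻⁴)(+0.41) = 7.0 × 10⁻⁵ → stable
  169–238 m: −αΔT+βΔS = −(1.4 × 10⁻⁴)(-1.5)+(7.5 × 10⁻⁴)(+0.24) = 3.9 × 10⁻⁴ → stable
  238–245 m: −αΔT+βΔS = −(1.4 × 10⁻⁴)(-0.5)+(7.5 × 10⁻⁴)(+0.40) = 3.7 × 10⁻⁴ → stable
Every interval has Δρ > 0: the column is stably stratified throughout.

none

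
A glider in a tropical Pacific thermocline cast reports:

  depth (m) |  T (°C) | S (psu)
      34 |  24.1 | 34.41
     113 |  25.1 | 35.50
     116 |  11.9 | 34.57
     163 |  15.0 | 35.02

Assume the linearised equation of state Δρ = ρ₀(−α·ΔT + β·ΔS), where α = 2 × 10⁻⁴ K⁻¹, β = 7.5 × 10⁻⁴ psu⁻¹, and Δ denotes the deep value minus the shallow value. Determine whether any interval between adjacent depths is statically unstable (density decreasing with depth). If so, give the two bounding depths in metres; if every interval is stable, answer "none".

Evaluate Δρ/ρ₀ = −αΔT + βΔS across each adjacent pair:
  34–113 m: −αΔT+βΔS = −(2 × 10⁻⁴)(+1.0)+(7.5 × 10⁻⁴)(+1.09) = 6.2 × 10⁻⁴ → stable
  113–116 m: −αΔT+βΔS = −(2 × 10⁻⁴)(-13.2)+(7.5 × 10⁻⁴)(-0.93) = 1.9 × 10⁻³ → stable
  116–163 m: −αΔT+βΔS = −(2 × 10⁻⁴)(+3.1)+(7.5 × 10⁻⁴)(+0.45) = -2.8 × 10⁻⁴ → UNSTABLE
The 116–163 m interval has Δρ < 0: lighter water underlies denser water.

116–163 m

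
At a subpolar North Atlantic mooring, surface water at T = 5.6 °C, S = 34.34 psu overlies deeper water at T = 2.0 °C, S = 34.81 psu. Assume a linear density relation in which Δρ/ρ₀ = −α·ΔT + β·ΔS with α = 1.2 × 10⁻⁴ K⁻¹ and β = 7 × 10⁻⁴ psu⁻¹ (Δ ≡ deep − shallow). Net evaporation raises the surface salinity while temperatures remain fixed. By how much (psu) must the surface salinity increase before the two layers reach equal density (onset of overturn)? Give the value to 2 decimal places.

1.09 psu

Neutral buoyancy requires −α(T_deep − T_surf) + β(S_deep − S_surf′) = 0.
S_surf′ = S_deep − (α/β)·ΔT = 34.81 − (1.2 × 10⁻⁴/7 × 10⁻⁴)·(-3.6) = 35.4271 psu.
Increase required: 35.4271 − 34.34 = 1.0871 psu.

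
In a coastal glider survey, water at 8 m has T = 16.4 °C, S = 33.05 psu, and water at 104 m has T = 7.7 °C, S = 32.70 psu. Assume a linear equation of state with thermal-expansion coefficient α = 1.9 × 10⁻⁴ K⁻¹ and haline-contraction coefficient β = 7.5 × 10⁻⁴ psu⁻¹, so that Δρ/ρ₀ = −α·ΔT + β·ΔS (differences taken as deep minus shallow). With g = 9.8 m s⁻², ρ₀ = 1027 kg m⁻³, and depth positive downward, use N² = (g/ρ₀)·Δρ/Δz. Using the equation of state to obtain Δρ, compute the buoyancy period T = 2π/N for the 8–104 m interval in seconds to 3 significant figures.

ΔT = -8.7 K, ΔS = -0.35 psu (deep − shallow).
Δρ/ρ₀ = −αΔT + βΔS = 1.653 × 10⁻³ − 2.625 × 10⁻⁴ = 1.3905 × 10⁻³, so Δρ ≈ 1.428 kg m⁻³.
N² = (g/ρ₀)·Δρ/Δz = g·(Δρ/ρ₀)/Δz = 9.8 × 1.3905 × 10⁻³ / 96 = 1.4195 × 10⁻⁴ s⁻².
N = √(1.4195 × 10⁻⁴) = 0.011914 rad s⁻¹ → T = 2π/N = 527.38 s ≈ 527 s.

527 s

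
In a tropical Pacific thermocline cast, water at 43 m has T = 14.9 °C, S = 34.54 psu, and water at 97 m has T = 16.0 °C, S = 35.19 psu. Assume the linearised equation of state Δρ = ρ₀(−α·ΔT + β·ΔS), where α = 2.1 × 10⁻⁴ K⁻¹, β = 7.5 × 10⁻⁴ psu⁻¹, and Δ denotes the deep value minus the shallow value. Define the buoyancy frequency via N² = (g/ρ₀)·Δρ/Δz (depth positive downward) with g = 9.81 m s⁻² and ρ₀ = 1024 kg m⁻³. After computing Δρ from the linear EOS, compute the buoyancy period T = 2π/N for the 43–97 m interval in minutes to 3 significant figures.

15.3 min

ΔT = +1.1 K, ΔS = +0.65 psu (deep − shallow).
Δρ/ρ₀ = −αΔT + βΔS = -2.31 × 10⁻⁴ + 4.875 × 10⁻⁴ = 2.565 × 10⁻⁴, so Δρ ≈ 0.2627 kg m⁻³.
N² = (g/ρ₀)·Δρ/Δz = g·(Δρ/ρ₀)/Δz = 9.81 × 2.565 × 10⁻⁴ / 54 = 4.6598 × 10⁻⁵ s⁻².
N = √(4.6598 × 10⁻⁵) = 6.8263 × 10⁻³ rad s⁻¹ → T = 2π/N = 920.44 s = 15.341 min ≈ 15.3 min.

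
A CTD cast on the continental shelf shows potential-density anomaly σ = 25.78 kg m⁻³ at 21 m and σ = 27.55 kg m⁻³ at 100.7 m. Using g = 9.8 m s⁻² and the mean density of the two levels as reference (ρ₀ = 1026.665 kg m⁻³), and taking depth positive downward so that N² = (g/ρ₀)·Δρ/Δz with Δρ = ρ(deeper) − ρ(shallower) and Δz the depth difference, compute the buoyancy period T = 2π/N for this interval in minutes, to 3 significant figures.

Δρ = 1027.55 − 1025.78 = 1.77 kg m⁻³ over Δz = 100.7 − 21 = 79.7 m.
N² = (9.8/1026.665) × (1.77/79.7) = 2.1199 × 10⁻⁴ s⁻².
N = √(2.1199 × 10⁻⁴) = 0.014560 rad s⁻¹, so T = 2π/N = 431.54 s = 7.1923 min ≈ 7.19 min.

7.19 min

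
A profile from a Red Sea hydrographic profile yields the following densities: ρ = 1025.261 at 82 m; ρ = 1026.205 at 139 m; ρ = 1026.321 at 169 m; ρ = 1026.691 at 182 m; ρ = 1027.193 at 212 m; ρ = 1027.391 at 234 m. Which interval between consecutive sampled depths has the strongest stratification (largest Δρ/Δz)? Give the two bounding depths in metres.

169–182 m

Compute the density gradient over each adjacent pair:
  82–139 m: Δρ/Δz = 0.944/57 = 0.017 kg m⁻⁴
  139–169 m: Δρ/Δz = 0.116/30 = 3.9 × 10⁻³ kg m⁻⁴
  169–182 m: Δρ/Δz = 0.370/13 = 0.028 kg m⁻⁴
  182–212 m: Δρ/Δz = 0.502/30 = 0.017 kg m⁻⁴
  212–234 m: Δρ/Δz = 0.198/22 = 9.0 × 10⁻³ kg m⁻⁴
The largest gradient is in the 169–182 m interval — the pycnocline.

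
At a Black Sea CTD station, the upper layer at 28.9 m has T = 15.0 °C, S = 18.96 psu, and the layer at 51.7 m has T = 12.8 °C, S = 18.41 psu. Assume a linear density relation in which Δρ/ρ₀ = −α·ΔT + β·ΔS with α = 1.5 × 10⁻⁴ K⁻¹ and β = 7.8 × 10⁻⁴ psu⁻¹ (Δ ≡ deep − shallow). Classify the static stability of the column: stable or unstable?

ΔT = 12.8 − 15.0 = -2.2 K and ΔS = 18.41 − 18.96 = -0.55 psu (deep − shallow).
−αΔT = 3.30 × 10⁻⁴; βΔS = -4.29 × 10⁻⁴; sum Δρ/ρ₀ = -9.90 × 10⁻⁵.
Δρ/ρ₀ < 0, so Δρ < 0: deeper water is lighter → statically unstable; the column would overturn.

unstable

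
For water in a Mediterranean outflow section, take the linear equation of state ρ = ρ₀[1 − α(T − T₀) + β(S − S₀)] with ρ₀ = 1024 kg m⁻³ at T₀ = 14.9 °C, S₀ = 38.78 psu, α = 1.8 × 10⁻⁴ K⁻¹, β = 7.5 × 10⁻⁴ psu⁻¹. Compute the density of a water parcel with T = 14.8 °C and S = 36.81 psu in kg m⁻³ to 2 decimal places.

1022.51 kg m⁻³

T − T₀ = -0.1 K, S − S₀ = -1.97 psu.
Bracket = 1 − α·(-0.1) + β·(-1.97) = 1 + (-1.4595 × 10⁻³) = 0.9985405.
ρ = 1024 × 0.9985405 = 1022.51 kg m⁻³.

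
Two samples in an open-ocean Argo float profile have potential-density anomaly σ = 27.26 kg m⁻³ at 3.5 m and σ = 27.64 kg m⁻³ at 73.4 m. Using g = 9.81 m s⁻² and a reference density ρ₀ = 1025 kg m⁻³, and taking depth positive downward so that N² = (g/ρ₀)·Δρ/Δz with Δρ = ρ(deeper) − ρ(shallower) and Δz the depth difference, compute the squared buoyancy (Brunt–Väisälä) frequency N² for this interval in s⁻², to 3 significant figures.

Δρ = 1027.64 − 1027.26 = 0.38 kg m⁻³ over Δz = 73.4 − 3.5 = 69.9 m.
N² = (9.81/1025) × (0.38/69.9) = 5.2030 × 10⁻⁵ s⁻² ≈ 5.20 × 10⁻⁵ s⁻².
A positive N² confirms static stability across the interval.

5.20 × 10⁻⁵ s⁻²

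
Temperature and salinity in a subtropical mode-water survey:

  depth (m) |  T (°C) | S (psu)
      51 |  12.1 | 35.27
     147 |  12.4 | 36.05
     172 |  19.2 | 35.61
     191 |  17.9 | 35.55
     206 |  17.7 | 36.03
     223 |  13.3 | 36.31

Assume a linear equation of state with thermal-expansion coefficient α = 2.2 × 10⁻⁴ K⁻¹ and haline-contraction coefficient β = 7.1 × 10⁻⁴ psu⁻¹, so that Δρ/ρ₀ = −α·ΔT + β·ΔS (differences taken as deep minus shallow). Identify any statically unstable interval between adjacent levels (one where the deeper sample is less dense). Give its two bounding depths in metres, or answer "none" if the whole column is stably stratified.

Evaluate Δρ/ρ₀ = −αΔT + βΔS across each adjacent pair:
  51–147 m: −αΔT+βΔS = −(2.2 × 10⁻⁴)(+0.3)+(7.1 × 10⁻⁴)(+0.78) = 4.9 × 10⁻⁴ → stable
  147–172 m: −αΔT+βΔS = −(2.2 × 10⁻⁴)(+6.8)+(7.1 × 10⁻⁴)(-0.44) = -1.8 × 10⁻³ → UNSTABLE
  172–191 m: −αΔT+βΔS = −(2.2 × 10⁻⁴)(-1.3)+(7.1 × 10⁻⁴)(-0.06) = 2.4 × 10⁻⁴ → stable
  191–206 m: −αΔT+βΔS = −(2.2 × 10⁻⁴)(-0.2)+(7.1 × 10⁻⁴)(+0.48) = 3.8 × 10⁻⁴ → stable
  206–223 m: −αΔT+βΔS = −(2.2 × 10⁻⁴)(-4.4)+(7.1 × 10⁻⁴)(+0.28) = 1.2 × 10⁻³ → stable
The 147–172 m interval has Δρ < 0: lighter water underlies denser water.

147–172 m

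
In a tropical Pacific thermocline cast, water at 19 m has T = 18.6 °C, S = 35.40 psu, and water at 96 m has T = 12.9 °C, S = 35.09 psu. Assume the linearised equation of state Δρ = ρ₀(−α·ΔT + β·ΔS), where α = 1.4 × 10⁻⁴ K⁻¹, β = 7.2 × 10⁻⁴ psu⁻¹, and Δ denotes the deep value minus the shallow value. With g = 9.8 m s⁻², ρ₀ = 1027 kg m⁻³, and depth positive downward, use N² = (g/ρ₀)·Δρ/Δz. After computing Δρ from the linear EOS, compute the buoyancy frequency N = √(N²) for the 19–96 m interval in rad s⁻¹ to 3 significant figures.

8.55 × 10⁻³ rad s⁻¹

ΔT = -5.7 K, ΔS = -0.31 psu (deep − shallow).
Δρ/ρ₀ = −αΔT + βΔS = 7.98 × 10⁻⁴ − 2.232 × 10⁻⁴ = 5.748 × 10⁻⁴, so Δρ ≈ 0.5903 kg m⁻³.
N² = (g/ρ₀)·Δρ/Δz = g·(Δρ/ρ₀)/Δz = 9.8 × 5.748 × 10⁻⁴ / 77 = 7.3156 × 10⁻⁵ s⁻².
N = √(7.3156 × 10⁻⁵) = 8.5531 × 10⁻³ rad s⁻¹ ≈ 8.55 × 10⁻³ rad s⁻¹.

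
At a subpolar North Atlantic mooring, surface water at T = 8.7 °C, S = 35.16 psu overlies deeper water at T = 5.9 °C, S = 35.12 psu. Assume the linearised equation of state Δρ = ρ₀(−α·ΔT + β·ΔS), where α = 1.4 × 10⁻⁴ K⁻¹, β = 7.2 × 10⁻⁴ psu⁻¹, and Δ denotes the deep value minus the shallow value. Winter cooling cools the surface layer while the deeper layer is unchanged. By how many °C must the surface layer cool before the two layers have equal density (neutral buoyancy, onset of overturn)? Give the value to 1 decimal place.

2.6 °C

Neutral buoyancy requires Δρ = 0, i.e. −α(T_deep − T_surf′) + β(S_deep − S_surf) = 0.
T_surf′ = T_deep − (β/α)·ΔS = 5.9 − (7.2 × 10⁻⁴/1.4 × 10⁻⁴)·(-0.04) = 6.106 °C.
Cooling required: 8.7 − (6.106) = 2.594 °C.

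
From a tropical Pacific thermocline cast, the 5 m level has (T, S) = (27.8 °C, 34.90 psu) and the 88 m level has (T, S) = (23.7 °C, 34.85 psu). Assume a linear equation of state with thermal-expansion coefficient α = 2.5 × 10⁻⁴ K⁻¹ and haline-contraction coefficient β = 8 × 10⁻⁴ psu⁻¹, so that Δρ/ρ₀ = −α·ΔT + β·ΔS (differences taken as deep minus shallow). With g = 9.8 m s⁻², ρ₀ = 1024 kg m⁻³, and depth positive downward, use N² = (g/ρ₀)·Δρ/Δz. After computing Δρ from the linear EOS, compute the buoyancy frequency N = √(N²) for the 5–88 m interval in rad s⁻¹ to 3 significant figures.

ΔT = -4.1 K, ΔS = -0.05 psu (deep − shallow).
Δρ/ρ₀ = −αΔT + βΔS = 1.025 × 10⁻³ − 4.00 × 10⁻⁵ = 9.85 × 10⁻⁴, so Δρ ≈ 1.009 kg m⁻³.
N² = (g/ρ₀)·Δρ/Δz = g·(Δρ/ρ₀)/Δz = 9.8 × 9.85 × 10⁻⁴ / 83 = 1.1630 × 10⁻⁴ s⁻².
N = √(1.1630 × 10⁻⁴) = 0.010784 rad s⁻¹ ≈ 0.0108 rad s⁻¹.

0.0108 rad s⁻¹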